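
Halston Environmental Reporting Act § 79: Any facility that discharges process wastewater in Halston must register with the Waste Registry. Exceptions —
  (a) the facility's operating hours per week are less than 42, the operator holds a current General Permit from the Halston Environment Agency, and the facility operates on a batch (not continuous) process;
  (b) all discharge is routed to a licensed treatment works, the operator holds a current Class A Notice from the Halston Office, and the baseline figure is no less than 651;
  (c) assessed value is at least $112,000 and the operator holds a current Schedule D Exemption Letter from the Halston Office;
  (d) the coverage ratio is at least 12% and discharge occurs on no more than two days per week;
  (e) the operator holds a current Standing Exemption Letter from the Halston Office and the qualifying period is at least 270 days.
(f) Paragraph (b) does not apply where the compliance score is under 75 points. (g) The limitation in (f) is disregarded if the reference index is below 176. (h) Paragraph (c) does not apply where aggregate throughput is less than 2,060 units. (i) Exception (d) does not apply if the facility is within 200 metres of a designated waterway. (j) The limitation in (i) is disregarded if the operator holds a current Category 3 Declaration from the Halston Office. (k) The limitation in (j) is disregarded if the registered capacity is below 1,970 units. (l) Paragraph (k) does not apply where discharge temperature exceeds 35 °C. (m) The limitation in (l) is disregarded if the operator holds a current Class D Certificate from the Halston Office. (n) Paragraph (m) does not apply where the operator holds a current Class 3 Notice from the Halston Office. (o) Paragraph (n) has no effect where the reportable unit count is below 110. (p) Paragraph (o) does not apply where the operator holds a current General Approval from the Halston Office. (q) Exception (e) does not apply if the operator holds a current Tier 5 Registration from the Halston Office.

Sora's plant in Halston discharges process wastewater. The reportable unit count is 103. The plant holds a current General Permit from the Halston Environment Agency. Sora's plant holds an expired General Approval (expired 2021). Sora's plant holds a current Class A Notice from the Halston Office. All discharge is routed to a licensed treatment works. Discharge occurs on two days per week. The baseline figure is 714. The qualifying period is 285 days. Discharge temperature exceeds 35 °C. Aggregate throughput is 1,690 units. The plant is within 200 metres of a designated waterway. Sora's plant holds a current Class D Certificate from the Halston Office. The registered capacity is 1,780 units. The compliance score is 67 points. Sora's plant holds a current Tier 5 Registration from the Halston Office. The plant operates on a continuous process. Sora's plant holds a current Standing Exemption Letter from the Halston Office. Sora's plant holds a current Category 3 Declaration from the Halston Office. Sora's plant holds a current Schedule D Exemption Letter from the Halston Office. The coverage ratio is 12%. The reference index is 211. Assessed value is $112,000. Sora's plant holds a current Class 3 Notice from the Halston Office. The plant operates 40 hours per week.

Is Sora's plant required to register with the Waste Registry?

Yes — Sora's plant must register with the Waste Registry.

Exception (a) fails — the facility operates on a continuous process.
Exception (b)'s conditions are all satisfied: discharge is routed to a licensed treatment works; a current Class A Notice is held; the baseline figure is 714, meeting the 651 threshold. However, paragraphs (f)–(g) must be considered: (f) applies — the compliance score is 67 points, under the 75 points limit. (g) is not triggered (the reference index is 211, not below 176), so (f) stands. Exception (b) does not apply.
Exception (c)'s conditions are all satisfied: assessed value is $112,000, meeting the $112,000 threshold; a current Schedule D Exemption Letter is held. Turning to paragraph (h): (h) operates — aggregate throughput is 1,690 units, less than the 2,060 units limit. (c) is therefore removed.
Exception (d)'s conditions are all satisfied: the coverage ratio is 12%, meeting the 12% threshold; discharge occurs on no more than two days per week. But applying paragraphs (i)–(p): (i) operates against (d): the plant is within 200 m of a designated waterway. (j) would limit (i) — a current Category 3 Declaration is held — but (k) sets (j) aside: (k) is triggered — the registered capacity is 1,780 units, below the 1,970 units limit. (l) is triggered (discharge temperature exceeds 35 °C), but is overridden by (m): (m) operates against (l): a current Class D Certificate is held. (n) would limit (m) — a current Class 3 Notice is held — but (o) sets (n) aside: (o) is engaged — the reportable unit count is 103, below the 110 limit. (p) is not triggered (there is no General Approval in force), so (o) stands. (d) is therefore removed.
Exception (e): a current Standing Exemption Letter is held; the qualifying period is 285 days, meeting the 270 days threshold — every condition holds. But: (q) applies — a current Tier 5 Registration is held. (e) is therefore removed.
No exception displaces § 79.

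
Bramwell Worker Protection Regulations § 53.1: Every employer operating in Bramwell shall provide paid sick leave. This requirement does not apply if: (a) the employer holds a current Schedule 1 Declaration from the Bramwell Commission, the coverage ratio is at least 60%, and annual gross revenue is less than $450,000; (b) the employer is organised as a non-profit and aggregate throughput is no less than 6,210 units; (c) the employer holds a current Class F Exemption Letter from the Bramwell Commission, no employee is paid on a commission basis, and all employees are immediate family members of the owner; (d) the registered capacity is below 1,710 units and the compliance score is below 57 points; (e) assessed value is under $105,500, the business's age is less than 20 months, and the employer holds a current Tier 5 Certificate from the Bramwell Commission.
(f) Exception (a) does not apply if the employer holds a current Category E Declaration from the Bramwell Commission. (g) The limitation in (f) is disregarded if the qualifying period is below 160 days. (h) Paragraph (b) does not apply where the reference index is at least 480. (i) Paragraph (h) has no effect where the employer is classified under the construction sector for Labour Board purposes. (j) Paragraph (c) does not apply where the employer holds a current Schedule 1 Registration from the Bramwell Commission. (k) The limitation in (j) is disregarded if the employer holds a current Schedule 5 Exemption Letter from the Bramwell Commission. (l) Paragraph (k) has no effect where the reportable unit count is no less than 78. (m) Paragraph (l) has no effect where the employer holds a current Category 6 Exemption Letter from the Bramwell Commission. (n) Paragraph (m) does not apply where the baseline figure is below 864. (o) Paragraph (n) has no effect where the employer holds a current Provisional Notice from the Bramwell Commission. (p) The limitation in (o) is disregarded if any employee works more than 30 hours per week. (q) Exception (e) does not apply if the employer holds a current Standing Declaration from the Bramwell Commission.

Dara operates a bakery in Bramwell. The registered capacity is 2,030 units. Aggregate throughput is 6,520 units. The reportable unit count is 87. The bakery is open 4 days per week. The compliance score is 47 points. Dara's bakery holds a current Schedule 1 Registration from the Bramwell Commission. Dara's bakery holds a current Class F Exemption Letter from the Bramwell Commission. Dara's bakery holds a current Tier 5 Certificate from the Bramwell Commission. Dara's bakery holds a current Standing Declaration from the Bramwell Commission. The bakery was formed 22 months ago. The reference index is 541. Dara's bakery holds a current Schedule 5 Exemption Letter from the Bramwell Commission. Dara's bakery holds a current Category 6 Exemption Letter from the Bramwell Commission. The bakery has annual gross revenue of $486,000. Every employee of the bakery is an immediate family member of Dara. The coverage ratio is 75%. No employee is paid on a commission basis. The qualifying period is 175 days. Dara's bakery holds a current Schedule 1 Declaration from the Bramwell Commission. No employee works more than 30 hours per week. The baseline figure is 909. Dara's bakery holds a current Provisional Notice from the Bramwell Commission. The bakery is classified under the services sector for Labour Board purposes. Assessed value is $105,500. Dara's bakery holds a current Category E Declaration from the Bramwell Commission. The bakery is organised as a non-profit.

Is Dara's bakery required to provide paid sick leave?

Exception (a) does not apply: annual gross revenue is $486,000, not less than $450,000.
All of (b)'s requirements are met (the employer is a non-profit; aggregate throughput is 6,520 units, meeting the 6,210 units threshold). Turning to paragraphs (h)–(i): (h) operates — the reference index is 541, meeting the 480 threshold. (i) is inapplicable (the bakery is classified under the services sector), so (h) stands. Exception (b) does not apply.
Exception (c)'s conditions are all satisfied: a current Class F Exemption Letter is held; no employee is paid on commission; every employee is an immediate family member. Under paragraphs (j)–(p): (j) is engaged (a current Schedule 1 Registration is held), but is overridden by (k): (k) operates against (j): a current Schedule 5 Exemption Letter is held. (l) would limit (k) — the reportable unit count is 87, meeting the 78 threshold — but (m) sets (l) aside: (m) is triggered — a current Category 6 Exemption Letter is held. (n) is not engaged (the baseline figure is 909, not below 864), so (m) stands. (c) remains available.
Exception (d) requires that the registered capacity is below 1,710 units; but the registered capacity is 2,030 units, not below 1,710 units, so (d) is unavailable.
Exception (e) fails — assessed value is $105,500, not under $105,500.

No — exception (c) applies; Dara's bakery is not required to provide paid sick leave.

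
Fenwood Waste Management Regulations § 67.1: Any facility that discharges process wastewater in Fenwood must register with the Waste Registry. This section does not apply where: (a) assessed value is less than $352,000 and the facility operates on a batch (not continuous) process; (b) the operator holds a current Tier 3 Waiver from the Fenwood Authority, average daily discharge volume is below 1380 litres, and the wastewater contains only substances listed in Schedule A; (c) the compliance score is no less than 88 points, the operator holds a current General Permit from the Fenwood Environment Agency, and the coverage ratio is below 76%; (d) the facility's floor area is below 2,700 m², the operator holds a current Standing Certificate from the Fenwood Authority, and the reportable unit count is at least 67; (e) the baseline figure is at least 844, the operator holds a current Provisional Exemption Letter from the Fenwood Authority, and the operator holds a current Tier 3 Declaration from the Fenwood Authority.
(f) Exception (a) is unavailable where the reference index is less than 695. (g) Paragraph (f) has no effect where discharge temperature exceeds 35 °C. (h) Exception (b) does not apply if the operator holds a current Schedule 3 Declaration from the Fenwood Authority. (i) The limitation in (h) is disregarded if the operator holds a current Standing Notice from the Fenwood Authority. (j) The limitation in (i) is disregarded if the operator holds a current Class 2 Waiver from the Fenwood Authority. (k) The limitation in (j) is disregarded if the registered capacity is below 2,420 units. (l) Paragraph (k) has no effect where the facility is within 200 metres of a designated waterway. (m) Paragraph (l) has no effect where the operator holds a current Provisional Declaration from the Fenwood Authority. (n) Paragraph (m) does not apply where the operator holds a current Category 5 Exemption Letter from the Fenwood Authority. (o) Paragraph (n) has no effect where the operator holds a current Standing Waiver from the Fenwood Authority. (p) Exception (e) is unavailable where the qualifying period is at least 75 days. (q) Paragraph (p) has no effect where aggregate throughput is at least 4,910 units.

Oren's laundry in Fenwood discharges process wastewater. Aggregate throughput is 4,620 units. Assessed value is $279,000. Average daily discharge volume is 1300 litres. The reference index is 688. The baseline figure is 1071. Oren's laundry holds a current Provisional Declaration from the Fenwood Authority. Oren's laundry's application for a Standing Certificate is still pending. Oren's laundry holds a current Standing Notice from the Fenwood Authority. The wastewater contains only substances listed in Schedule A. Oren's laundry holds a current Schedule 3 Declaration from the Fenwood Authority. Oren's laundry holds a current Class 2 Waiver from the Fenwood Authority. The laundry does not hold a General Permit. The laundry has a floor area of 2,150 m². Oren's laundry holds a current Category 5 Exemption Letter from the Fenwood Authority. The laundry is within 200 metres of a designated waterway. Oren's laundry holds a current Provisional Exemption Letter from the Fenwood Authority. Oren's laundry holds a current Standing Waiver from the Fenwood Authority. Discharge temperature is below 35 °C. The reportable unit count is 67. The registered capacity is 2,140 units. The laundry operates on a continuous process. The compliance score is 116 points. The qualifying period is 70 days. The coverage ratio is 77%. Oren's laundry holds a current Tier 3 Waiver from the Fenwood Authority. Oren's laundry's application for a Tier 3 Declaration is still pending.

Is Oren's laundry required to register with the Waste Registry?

No — exception (b) applies; Oren's laundry is not required to register with the Waste Registry.

Exception (a) fails — the facility operates on a continuous process.
Exception (b)'s conditions are all satisfied: a current Tier 3 Waiver is held; average daily discharge volume is 1300 litres, below the 1380 litres limit; the wastewater is Schedule-A-only. Under paragraphs (h)–(o): (h) would limit (b) — a current Schedule 3 Declaration is held — but (i) sets (h) aside: (i) applies — a current Standing Notice is held. (j) is triggered (a current Class 2 Waiver is held), but is overridden by (k): (k) applies — the registered capacity is 2,140 units, below the 2,420 units limit. (l) would limit (k) — the laundry is within 200 m of a designated waterway — but (m) sets (l) aside: (m) operates against (l): a current Provisional Declaration is held. (n) applies (a current Category 5 Exemption Letter is held), but is set aside by (o): (o) applies — a current Standing Waiver is held. (b) remains available.
Exception (c) does not apply: no General Permit is held.
Exception (d) does not apply: there is no Standing Certificate in force.
Exception (e) fails — there is no Tier 3 Declaration in force.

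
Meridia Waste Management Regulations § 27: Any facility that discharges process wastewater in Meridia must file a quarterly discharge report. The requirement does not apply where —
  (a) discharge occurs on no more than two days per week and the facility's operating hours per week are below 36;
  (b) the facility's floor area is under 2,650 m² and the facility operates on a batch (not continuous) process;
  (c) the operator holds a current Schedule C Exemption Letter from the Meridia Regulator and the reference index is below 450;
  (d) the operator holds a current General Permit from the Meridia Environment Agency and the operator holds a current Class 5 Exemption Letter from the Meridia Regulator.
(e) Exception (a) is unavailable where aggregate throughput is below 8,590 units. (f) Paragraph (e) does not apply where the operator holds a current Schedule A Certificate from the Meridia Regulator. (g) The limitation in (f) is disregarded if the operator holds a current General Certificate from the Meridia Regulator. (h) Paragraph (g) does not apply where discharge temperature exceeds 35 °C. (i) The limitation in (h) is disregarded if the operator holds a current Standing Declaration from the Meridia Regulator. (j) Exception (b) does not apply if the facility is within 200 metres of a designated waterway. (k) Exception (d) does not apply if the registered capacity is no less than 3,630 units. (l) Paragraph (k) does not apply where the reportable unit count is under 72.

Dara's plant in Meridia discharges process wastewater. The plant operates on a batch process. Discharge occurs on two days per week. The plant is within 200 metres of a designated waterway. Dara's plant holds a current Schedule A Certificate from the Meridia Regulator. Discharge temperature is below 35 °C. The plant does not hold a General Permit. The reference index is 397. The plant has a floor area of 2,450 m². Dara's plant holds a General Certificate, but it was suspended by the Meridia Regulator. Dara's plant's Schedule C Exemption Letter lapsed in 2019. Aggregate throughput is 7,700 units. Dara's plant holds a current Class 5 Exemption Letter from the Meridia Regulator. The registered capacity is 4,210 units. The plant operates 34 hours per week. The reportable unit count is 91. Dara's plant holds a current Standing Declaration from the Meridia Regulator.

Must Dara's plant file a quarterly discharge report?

No — exception (a) applies; Dara's plant is not required to file a quarterly discharge report.

All of (a)'s requirements are met (discharge occurs on no more than two days per week; the facility's operating hours per week are 34, below the 36 limit). Considering the limiting provisions: (e) applies (aggregate throughput is 7,700 units, below the 8,590 units limit), but is itself disapplied by (f): (f) is triggered — a current Schedule A Certificate is held. (g), which would lift (f), does not operate here — no current General Certificate is held. So (a) applies.
Exception (b): the facility's floor area is 2,450 m², under the 2,650 m² limit; the facility operates on a batch process — every condition holds. Turning to paragraph (j): (j) operates against (b): the plant is within 200 m of a designated waterway. (b) is therefore removed.
Exception (c) requires that the operator holds a current Schedule C Exemption Letter from the Meridia Regulator; but the Schedule C Exemption Letter is not current, so (c) is unavailable.
Exception (d) does not apply: no General Permit is held.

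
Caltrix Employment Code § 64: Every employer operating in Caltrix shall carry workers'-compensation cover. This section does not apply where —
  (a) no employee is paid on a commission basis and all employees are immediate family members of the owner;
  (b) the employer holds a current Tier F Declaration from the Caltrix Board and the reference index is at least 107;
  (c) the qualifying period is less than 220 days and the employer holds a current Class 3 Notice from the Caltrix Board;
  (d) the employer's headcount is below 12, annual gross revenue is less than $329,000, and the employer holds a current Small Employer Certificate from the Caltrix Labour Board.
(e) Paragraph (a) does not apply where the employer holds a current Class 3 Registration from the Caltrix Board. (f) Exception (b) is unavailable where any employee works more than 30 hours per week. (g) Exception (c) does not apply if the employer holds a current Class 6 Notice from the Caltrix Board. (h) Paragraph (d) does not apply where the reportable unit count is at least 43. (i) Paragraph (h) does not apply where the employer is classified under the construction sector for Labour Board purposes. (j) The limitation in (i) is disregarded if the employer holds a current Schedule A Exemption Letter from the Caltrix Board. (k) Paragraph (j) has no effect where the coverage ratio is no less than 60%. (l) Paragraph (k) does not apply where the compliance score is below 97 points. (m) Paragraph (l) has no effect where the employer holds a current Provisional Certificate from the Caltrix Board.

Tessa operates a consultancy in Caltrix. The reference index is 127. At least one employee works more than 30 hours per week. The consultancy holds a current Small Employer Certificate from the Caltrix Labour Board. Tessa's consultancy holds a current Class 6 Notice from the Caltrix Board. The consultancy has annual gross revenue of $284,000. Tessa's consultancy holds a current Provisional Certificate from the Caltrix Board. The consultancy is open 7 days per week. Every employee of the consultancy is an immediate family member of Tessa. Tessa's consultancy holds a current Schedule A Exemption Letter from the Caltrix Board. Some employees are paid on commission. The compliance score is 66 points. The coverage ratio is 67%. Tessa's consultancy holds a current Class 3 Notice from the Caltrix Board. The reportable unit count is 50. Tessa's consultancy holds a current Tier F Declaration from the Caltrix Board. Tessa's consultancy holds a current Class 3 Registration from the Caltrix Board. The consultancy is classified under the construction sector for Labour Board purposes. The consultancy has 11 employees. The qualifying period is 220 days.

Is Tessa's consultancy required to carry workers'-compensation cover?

Exception (a) fails — some employees are paid on commission.
Exception (b) is satisfied on its face — a current Tier F Declaration is held; the reference index is 127, meeting the 107 threshold. Turning to paragraph (f): (f) operates — at least one employee exceeds 30 hours/week. So (b) is unavailable.
Exception (c) requires that the qualifying period is less than 220 days; but the qualifying period is 220 days, not less than 220 days, so (c) is unavailable.
Exception (d): the employer's headcount is 11, below the 12 limit; annual gross revenue is $284,000, less than the $329,000 limit; a current Small Employer Certificate is held — every condition holds. Applying paragraphs (h)–(m): (h) is engaged (the reportable unit count is 50, meeting the 43 threshold), but is itself disapplied by (i): (i) operates against (h): the consultancy is classified under the construction sector. (j) would limit (i) — a current Schedule A Exemption Letter is held — but (k) sets (j) aside: (k) is triggered — the coverage ratio is 67%, meeting the 60% threshold. (l) is engaged (the compliance score is 66 points, below the 97 points limit), but is displaced by (m): (m) is engaged — a current Provisional Certificate is held. So (d) applies.

No — exception (d) applies; Tessa's consultancy is not required to carry workers'-compensation cover.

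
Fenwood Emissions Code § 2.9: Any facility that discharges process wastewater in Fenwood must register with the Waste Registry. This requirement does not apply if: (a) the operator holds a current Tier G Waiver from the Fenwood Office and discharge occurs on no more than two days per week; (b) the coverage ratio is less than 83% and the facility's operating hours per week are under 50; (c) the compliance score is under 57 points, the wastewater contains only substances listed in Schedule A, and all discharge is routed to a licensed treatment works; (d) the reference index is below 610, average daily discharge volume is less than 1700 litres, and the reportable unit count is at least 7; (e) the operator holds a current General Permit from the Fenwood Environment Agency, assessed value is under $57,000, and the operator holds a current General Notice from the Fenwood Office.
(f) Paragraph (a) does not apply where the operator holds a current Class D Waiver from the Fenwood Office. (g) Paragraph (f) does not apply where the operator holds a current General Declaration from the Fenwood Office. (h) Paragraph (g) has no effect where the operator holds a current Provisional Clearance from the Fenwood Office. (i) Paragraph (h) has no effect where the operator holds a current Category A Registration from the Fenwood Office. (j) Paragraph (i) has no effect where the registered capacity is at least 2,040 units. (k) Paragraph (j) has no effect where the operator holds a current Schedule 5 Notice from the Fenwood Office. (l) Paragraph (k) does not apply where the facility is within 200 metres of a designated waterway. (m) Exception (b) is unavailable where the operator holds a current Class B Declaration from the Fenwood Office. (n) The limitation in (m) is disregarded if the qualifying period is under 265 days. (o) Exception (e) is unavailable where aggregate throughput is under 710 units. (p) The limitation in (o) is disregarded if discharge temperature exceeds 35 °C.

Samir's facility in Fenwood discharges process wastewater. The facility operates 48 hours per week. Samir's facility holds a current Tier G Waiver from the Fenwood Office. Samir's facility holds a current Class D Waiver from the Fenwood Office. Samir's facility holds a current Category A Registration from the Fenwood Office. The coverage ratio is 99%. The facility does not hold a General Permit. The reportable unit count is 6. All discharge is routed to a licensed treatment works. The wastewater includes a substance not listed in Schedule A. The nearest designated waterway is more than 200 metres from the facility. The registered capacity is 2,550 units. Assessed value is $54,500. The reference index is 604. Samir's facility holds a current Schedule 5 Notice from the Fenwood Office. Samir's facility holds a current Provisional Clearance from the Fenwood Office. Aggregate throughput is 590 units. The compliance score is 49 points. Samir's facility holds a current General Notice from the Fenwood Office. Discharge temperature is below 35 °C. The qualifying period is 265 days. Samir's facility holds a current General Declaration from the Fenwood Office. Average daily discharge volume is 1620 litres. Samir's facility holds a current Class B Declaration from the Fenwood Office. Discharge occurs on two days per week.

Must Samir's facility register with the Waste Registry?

Exception (a) is satisfied on its face — a current Tier G Waiver is held; discharge occurs on no more than two days per week. Considering the limiting provisions: (f) would limit (a) — a current Class D Waiver is held — but (g) sets (f) aside: (g) operates against (f): a current General Declaration is held. (h) operates (a current Provisional Clearance is held), but is displaced by (i): (i) is triggered — a current Category A Registration is held. (j) would limit (i) — the registered capacity is 2,550 units, meeting the 2,040 units threshold — but (k) sets (j) aside: (k) operates against (j): a current Schedule 5 Notice is held. (l) is not triggered (the facility is more than 200 m from any designated waterway), so (k) stands. So (a) applies.
Exception (b) does not apply: the coverage ratio is 99%, not less than 83%.
Exception (c) requires that the wastewater contains only substances listed in Schedule A; but the wastewater includes a non-Schedule-A substance, so (c) is unavailable.
Exception (d) requires that the reportable unit count is at least 7; but the reportable unit count is 6, short of 7, so (d) is unavailable.
Exception (e) requires that the operator holds a current General Permit from the Fenwood Environment Agency; but no General Permit is held, so (e) is unavailable.

No — exception (a) applies; Samir's facility is not required to register with the Waste Registry.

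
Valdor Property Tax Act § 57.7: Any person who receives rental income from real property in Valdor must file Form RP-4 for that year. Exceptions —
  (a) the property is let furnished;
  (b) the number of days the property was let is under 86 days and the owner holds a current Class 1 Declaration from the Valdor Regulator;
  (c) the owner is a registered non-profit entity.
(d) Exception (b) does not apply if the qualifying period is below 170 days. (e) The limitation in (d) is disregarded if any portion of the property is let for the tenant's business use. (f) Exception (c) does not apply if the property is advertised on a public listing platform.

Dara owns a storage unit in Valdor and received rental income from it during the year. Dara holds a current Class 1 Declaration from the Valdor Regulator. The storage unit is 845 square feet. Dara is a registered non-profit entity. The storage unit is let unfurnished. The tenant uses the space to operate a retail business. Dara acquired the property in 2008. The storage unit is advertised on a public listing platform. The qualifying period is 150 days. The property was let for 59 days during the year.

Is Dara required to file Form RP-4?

Exception (a) requires that the property is let furnished; but the property is let unfurnished, so (a) is unavailable.
All of (b)'s requirements are met (the number of days the property was let is 59 days, under the 86 days limit; a current Class 1 Declaration is held). Under paragraphs (d)–(e): (d) applies (the qualifying period is 150 days, below the 170 days limit), but is set aside by (e): (e) applies — the space is let for business use. So (b) applies.
Exception (c)'s conditions are all satisfied: Dara is a registered non-profit. But: (f) operates against (c): the property is publicly advertised. Exception (c) does not apply.

No — exception (b) applies; Dara is not required to file Form RP-4.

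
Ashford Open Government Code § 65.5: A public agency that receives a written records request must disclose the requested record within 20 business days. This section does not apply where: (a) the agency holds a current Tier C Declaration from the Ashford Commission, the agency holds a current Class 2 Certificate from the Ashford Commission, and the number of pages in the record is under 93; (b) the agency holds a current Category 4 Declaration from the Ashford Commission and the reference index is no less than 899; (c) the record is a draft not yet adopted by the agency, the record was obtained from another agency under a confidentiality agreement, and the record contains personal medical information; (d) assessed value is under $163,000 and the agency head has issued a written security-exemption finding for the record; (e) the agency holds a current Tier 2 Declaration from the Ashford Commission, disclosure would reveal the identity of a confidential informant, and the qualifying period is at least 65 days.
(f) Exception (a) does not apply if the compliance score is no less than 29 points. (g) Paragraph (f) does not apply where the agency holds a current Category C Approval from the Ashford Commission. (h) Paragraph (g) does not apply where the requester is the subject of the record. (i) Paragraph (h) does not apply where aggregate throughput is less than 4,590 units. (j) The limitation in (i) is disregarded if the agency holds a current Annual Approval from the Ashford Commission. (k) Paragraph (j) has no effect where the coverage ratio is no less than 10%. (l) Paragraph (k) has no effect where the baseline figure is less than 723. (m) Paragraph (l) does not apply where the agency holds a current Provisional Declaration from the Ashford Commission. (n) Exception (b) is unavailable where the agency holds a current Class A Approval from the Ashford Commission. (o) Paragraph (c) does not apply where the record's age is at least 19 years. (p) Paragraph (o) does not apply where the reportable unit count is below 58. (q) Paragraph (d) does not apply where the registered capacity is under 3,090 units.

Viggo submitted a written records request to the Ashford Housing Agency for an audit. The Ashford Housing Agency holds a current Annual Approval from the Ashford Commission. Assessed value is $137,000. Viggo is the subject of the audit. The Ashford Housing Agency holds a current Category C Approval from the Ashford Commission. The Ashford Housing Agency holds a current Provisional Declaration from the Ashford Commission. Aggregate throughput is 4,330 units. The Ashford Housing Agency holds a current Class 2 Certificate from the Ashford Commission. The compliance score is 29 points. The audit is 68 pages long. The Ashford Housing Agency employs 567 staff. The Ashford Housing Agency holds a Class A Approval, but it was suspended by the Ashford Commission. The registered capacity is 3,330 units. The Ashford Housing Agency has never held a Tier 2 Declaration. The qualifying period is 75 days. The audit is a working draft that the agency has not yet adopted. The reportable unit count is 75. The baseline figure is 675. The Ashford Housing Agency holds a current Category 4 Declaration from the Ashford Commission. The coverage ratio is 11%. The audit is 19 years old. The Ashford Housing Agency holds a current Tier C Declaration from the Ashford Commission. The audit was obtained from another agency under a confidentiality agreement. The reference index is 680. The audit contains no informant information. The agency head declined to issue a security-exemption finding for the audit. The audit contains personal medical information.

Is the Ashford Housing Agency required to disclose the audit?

All of (a)'s requirements are met (a current Tier C Declaration is held; a current Class 2 Certificate is held; the number of pages in the record is 68, under the 93 limit). Considering the limiting provisions: (f) is triggered (the compliance score is 29 points, meeting the 29 points threshold), but is displaced by (g): (g) operates against (f): a current Category C Approval is held. (h) is engaged (Viggo is the subject of the audit), but is overridden by (i): (i) operates — aggregate throughput is 4,330 units, less than the 4,590 units limit. (j) would limit (i) — a current Annual Approval is held — but (k) sets (j) aside: (k) operates — the coverage ratio is 11%, meeting the 10% threshold. (l) is triggered (the baseline figure is 675, less than the 723 limit), but yields to (m): (m) operates against (l): a current Provisional Declaration is held. Exception (a) stands.
Exception (b) does not apply: the reference index is 680, short of 899.
All of (c)'s requirements are met (the audit is an unadopted draft; the audit was obtained under a confidentiality agreement; the audit contains personal medical information). Turning to paragraphs (o)–(p): (o) applies — the record's age is 19 years, meeting the 19 years threshold. (p) is not engaged (the reportable unit count is 75, not below 58), so (o) stands. Exception (c) does not apply.
Exception (d) fails — the agency head declined to issue a security-exemption finding.
Exception (e) requires that the agency holds a current Tier 2 Declaration from the Ashford Commission; but there is no Tier 2 Declaration in force, so (e) is unavailable.

No — exception (a) applies; the Ashford Housing Agency is not required to disclose the audit.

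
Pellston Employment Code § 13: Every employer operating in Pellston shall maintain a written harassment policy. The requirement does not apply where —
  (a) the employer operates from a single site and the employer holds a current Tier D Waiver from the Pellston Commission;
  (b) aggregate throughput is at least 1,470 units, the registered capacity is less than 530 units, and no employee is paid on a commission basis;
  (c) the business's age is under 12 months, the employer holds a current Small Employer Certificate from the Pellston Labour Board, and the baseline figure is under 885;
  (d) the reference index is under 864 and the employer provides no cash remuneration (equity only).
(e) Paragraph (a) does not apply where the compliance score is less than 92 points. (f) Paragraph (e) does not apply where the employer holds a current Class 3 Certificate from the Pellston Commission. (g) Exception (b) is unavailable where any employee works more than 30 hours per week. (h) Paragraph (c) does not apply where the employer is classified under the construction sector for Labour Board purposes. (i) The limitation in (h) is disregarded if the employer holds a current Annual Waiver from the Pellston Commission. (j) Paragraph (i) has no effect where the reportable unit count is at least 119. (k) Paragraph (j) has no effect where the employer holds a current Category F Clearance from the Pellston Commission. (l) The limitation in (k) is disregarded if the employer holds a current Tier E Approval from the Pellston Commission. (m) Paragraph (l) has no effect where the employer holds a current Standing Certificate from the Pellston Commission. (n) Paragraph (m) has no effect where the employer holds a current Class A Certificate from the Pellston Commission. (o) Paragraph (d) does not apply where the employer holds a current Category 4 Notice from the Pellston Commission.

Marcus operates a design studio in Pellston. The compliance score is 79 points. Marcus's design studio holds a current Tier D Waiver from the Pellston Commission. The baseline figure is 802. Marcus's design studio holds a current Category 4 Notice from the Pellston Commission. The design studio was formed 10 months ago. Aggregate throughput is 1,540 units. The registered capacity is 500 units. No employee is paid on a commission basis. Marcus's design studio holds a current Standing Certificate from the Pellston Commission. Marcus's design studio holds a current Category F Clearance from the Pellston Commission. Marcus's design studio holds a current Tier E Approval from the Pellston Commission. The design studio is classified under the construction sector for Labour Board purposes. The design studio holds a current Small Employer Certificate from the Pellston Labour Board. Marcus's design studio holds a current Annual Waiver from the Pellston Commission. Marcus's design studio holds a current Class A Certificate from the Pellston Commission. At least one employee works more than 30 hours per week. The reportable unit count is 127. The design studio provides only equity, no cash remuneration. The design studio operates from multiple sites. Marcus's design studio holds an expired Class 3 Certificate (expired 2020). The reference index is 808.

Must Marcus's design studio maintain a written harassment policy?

Exception (a) fails — the employer operates from multiple sites.
Exception (b): aggregate throughput is 1,540 units, meeting the 1,470 units threshold; the registered capacity is 500 units, less than the 530 units limit; no employee is paid on commission — every condition holds. However, paragraph (g) must be considered: (g) applies — at least one employee exceeds 30 hours/week. Exception (b) does not apply.
Exception (c): the business's age is 10 months, under the 12 months limit; a current Small Employer Certificate is held; the baseline figure is 802, under the 885 limit — every condition holds. However, paragraphs (h)–(n) must be considered: (h) operates against (c): the design studio is classified under the construction sector. (i) would limit (h) — a current Annual Waiver is held — but (j) sets (i) aside: (j) operates against (i): the reportable unit count is 127, meeting the 119 threshold. (k) is triggered (a current Category F Clearance is held), but is set aside by (l): (l) is triggered — a current Tier E Approval is held. (m) operates (a current Standing Certificate is held), but is itself disapplied by (n): (n) operates against (m): a current Class A Certificate is held. Exception (c) does not apply.
Exception (d)'s conditions are all satisfied: the reference index is 808, under the 864 limit; remuneration is equity-only. But applying paragraph (o): (o) operates against (d): a current Category 4 Notice is held. (d) is therefore removed.
No exception applies. The general rule governs.

Yes — Marcus's design studio must maintain a written harassment policy.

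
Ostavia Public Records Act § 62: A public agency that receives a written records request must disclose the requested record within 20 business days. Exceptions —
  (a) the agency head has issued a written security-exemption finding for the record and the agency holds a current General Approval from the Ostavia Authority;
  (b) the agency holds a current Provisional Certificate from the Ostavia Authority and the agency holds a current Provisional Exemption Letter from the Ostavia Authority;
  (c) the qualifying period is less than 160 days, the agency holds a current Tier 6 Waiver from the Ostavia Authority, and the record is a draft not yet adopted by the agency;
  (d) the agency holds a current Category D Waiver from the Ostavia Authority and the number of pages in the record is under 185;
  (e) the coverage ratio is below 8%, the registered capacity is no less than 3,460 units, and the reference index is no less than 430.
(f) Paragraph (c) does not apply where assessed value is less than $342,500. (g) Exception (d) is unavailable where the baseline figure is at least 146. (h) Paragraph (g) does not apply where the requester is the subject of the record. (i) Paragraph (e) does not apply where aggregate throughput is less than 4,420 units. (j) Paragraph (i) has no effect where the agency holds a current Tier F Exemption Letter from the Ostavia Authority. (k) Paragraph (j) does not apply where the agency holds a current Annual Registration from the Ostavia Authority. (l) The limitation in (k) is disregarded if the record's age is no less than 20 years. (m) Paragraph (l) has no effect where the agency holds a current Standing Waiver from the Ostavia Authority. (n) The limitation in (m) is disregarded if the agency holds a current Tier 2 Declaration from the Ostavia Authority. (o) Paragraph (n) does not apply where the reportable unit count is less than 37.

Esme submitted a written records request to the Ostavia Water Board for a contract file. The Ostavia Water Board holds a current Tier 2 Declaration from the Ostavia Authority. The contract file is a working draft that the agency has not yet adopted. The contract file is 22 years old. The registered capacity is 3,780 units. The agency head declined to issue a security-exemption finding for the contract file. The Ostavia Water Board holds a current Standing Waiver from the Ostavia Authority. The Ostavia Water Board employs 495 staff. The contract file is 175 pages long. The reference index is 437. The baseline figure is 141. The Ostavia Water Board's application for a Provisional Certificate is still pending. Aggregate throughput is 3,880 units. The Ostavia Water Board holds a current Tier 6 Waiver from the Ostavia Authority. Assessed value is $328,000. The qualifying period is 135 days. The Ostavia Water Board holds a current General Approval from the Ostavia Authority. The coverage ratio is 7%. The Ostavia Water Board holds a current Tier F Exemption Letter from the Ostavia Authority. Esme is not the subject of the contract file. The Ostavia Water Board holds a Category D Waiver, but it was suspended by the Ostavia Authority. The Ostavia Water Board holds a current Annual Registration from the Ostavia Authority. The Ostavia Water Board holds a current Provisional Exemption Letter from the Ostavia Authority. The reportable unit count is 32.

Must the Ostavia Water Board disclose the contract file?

Exception (a) does not apply: the agency head declined to issue a security-exemption finding.
Exception (b) fails — no current Provisional Certificate is held.
Exception (c): the qualifying period is 135 days, less than the 160 days limit; a current Tier 6 Waiver is held; the contract file is an unadopted draft — every condition holds. But: (f) is triggered — assessed value is $328,000, less than the $342,500 limit. So (c) is unavailable.
Exception (d) requires that the agency holds a current Category D Waiver from the Ostavia Authority; but there is no Category D Waiver in force, so (d) is unavailable.
Exception (e): the coverage ratio is 7%, below the 8% limit; the registered capacity is 3,780 units, meeting the 3,460 units threshold; the reference index is 437, meeting the 430 threshold — every condition holds. Turning to paragraphs (i)–(o): (i) operates against (e): aggregate throughput is 3,880 units, less than the 4,420 units limit. (j) would limit (i) — a current Tier F Exemption Letter is held — but (k) sets (j) aside: (k) operates against (j): a current Annual Registration is held. (l) applies (the record's age is 22 years, meeting the 20 years threshold), but is set aside by (m): (m) operates against (l): a current Standing Waiver is held. (n) would limit (m) — a current Tier 2 Declaration is held — but (o) sets (n) aside: (o) is triggered — the reportable unit count is 32, less than the 37 limit. So (e) is unavailable.
No exception displaces § 62.

Yes — the Ostavia Water Board must disclose the contract file.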